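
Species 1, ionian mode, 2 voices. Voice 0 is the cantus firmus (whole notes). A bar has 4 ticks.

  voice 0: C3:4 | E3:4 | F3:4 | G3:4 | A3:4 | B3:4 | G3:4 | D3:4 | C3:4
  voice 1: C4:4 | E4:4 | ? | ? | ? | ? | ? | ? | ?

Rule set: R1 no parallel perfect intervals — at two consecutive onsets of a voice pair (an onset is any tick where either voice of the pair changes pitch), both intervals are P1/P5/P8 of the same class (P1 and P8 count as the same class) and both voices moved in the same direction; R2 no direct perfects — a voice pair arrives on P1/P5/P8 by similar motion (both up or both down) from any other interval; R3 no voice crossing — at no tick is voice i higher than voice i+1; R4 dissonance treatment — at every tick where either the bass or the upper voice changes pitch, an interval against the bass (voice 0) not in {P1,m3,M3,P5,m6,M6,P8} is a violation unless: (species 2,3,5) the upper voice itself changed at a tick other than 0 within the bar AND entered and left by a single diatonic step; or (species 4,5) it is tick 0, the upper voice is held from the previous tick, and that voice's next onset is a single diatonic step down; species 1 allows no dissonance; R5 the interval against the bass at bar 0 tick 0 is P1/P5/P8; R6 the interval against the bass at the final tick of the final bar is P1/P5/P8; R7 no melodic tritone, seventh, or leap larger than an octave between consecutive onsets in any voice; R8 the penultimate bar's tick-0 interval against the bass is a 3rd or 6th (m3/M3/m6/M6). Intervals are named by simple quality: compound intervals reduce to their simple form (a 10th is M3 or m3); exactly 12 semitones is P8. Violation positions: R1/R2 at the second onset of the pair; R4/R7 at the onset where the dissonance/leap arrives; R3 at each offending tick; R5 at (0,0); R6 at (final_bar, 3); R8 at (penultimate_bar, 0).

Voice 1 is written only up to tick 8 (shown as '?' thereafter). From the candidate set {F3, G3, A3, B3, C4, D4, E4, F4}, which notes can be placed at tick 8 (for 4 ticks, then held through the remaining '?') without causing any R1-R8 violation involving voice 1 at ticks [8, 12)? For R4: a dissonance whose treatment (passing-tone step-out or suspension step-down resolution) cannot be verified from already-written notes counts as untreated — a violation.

F3: violates R7
G3: violates R4
A3: legal
B3: violates R4
C4: legal
D4: legal
E4: violates R4
F4: violates R1

{A3, C4, D4}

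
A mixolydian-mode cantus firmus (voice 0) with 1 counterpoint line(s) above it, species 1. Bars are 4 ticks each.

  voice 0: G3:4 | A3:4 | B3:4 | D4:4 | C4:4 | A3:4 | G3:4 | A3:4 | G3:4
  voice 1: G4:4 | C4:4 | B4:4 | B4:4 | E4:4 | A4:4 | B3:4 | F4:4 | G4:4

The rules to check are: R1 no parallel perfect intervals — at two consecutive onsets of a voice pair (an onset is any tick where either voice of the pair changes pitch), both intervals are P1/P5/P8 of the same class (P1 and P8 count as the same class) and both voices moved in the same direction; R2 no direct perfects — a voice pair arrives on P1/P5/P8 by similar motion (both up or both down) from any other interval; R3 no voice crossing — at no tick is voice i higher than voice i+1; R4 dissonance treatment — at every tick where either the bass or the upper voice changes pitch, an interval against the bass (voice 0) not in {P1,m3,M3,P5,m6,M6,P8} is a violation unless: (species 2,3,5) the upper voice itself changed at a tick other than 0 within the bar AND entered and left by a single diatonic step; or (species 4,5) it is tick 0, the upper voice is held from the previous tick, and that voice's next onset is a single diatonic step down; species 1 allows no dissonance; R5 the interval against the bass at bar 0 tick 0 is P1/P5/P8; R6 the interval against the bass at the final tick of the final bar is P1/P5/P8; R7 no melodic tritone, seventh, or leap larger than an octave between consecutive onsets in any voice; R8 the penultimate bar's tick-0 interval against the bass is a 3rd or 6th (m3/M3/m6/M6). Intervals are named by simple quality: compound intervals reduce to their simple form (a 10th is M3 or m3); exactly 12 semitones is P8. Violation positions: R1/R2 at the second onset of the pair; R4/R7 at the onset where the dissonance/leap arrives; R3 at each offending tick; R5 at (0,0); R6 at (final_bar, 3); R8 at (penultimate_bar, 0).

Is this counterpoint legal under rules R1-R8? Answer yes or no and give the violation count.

bar 0: v0=G3 v1=G4 (P8)
bar 1: v0=A3 v1=C4 (m3)
bar 2: v0=B3 v1=B4 (P8)
bar 3: v0=D4 v1=B4 (M6)
bar 4: v0=C4 v1=E4 (M3)
bar 5: v0=A3 v1=A4 (P8)
bar 6: v0=G3 v1=B3 (M3)
bar 7: v0=A3 v1=F4 (m6)
bar 8: v0=G3 v1=G4 (P8)
  R2 @ bar2.0: A3/C4 m3 -> B3/B4 P8 similar
  R7 @ bar2.0: C4->B4 leap 11st
  R7 @ bar6.0: A4->B3 leap 10st
  R7 @ bar7.0: B3->F4 leap 6st

No (4 violations)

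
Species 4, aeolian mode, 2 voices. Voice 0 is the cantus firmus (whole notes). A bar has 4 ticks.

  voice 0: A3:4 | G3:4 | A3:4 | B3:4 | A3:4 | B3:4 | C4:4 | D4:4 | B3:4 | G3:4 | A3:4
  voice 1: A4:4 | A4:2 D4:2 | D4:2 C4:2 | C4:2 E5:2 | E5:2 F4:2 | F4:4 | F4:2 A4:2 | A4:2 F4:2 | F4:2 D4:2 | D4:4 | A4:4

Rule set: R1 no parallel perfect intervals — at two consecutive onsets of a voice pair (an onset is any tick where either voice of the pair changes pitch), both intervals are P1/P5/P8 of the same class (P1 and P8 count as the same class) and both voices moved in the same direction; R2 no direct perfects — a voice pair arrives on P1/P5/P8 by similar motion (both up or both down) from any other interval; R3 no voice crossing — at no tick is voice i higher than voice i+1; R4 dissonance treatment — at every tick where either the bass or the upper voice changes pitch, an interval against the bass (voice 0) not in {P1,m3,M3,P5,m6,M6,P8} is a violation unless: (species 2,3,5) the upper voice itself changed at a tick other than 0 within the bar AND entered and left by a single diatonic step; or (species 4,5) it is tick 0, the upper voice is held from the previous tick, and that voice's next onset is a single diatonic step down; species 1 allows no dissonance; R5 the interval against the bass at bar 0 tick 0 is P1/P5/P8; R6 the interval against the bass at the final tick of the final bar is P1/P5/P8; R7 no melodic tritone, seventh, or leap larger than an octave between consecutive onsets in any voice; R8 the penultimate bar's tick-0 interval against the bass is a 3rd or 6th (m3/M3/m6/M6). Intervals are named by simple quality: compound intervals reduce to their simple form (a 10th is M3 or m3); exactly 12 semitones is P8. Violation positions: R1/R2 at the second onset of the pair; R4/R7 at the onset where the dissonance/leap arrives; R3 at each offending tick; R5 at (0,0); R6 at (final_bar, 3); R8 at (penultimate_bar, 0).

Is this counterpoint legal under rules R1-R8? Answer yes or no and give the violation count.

No (10 violations)

bar 0: v0=A3 v1=A4 (P8)
bar 1: v0=G3 v1=A4 (M2)
bar 2: v0=A3 v1=D4 (P4)
bar 3: v0=B3 v1=C4 (m2)
bar 4: v0=A3 v1=E5 (P5)
bar 5: v0=B3 v1=F4 (TT)
bar 6: v0=C4 v1=F4 (P4)
bar 7: v0=D4 v1=A4 (P5)
bar 8: v0=B3 v1=F4 (TT)
bar 9: v0=G3 v1=D4 (P5)
bar 10: v0=A3 v1=A4 (P8)
  R4 @ bar1.0: G3/A4 M2 untreated
  R4 @ bar3.0: B3/C4 m2 untreated
  R4 @ bar3.2: B3/E5 P4 untreated
  R7 @ bar3.2: C4->E5 leap 16st
  R7 @ bar4.2: E5->F4 leap 11st
  R4 @ bar5.0: B3/F4 TT untreated
  R4 @ bar6.0: C4/F4 P4 untreated
  R4 @ bar8.0: B3/F4 TT untreated
  R8 @ bar9.0: penult P5 not 3rd/6th
  R2 @ bar10.0: G3/D4 P5 -> A3/A4 P8 similar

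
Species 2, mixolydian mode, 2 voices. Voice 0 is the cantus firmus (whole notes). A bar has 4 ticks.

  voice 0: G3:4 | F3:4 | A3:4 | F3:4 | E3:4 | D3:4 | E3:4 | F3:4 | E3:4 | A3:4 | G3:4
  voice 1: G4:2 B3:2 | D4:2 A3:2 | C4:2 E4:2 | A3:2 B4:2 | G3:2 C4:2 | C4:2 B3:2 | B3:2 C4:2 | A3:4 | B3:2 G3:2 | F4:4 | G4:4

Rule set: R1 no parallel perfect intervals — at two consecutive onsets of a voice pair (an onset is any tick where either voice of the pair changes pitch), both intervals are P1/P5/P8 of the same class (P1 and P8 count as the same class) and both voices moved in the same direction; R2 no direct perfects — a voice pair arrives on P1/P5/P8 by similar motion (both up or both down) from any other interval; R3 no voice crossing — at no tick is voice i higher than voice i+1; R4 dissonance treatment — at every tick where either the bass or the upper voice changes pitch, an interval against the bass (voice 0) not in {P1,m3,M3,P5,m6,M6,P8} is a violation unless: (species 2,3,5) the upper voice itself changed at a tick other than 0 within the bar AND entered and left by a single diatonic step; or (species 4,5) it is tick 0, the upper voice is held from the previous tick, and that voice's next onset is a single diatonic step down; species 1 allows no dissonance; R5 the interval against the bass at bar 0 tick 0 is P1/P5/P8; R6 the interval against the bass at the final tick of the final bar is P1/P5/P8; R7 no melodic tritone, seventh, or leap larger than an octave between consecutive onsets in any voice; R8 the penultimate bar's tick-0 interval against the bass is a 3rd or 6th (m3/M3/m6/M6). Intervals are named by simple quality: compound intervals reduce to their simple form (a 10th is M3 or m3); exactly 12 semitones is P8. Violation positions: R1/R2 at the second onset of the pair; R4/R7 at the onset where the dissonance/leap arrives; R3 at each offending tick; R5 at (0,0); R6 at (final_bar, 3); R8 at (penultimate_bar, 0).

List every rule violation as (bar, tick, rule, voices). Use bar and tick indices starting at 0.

bar 0: v0=G3 v1=G4 downbeat P8
bar 1: v0=F3 v1=D4 downbeat M6
bar 2: v0=A3 v1=C4 downbeat m3
bar 3: v0=F3 v1=A3 downbeat M3
bar 4: v0=E3 v1=G3 downbeat m3
bar 5: v0=D3 v1=C4 downbeat m7
bar 6: v0=E3 v1=B3 downbeat P5
bar 7: v0=F3 v1=A3 downbeat M3
bar 8: v0=E3 v1=B3 downbeat P5
bar 9: v0=A3 v1=F4 downbeat m6
bar 10: v0=G3 v1=G4 downbeat P8
  -> R4 @ bar 3 tick 2 v(0, 1): F3/B4 TT untreated
  -> R7 @ bar 3 tick 2 v(1,): A3->B4 leap 14st
  -> R7 @ bar 4 tick 0 v(1,): B4->G3 leap 16st
  -> R4 @ bar 5 tick 0 v(0, 1): D3/C4 m7 untreated
  -> R7 @ bar 9 tick 0 v(1,): G3->F4 leap 10st

(3, 2, R4, (0, 1))
(3, 2, R7, (1,))
(4, 0, R7, (1,))
(5, 0, R4, (0, 1))
(9, 0, R7, (1,))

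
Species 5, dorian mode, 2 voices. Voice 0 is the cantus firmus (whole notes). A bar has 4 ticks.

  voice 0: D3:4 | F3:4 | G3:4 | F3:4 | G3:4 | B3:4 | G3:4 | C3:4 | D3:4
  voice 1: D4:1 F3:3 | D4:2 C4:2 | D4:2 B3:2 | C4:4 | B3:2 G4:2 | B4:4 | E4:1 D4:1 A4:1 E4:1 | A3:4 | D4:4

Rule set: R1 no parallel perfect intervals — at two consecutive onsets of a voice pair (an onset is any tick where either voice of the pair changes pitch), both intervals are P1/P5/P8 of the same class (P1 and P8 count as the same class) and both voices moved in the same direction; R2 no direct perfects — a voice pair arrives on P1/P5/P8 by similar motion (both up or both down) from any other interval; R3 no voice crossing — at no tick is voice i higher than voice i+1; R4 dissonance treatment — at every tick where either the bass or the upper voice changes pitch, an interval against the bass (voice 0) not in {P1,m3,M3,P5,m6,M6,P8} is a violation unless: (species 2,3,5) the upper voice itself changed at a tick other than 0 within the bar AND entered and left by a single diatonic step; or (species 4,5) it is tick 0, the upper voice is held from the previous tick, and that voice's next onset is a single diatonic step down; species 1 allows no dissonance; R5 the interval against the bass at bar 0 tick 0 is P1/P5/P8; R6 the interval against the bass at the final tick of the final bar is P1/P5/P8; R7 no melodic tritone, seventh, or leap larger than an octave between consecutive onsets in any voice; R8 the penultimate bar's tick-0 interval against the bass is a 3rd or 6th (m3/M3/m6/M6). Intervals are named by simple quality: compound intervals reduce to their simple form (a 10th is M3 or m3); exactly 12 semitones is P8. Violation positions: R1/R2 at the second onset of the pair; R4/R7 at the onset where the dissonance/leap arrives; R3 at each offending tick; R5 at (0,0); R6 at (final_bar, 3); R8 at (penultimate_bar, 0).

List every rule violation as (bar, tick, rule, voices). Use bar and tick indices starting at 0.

bar 0: v0=D3 v1=D4 downbeat P8
bar 1: v0=F3 v1=D4 downbeat M6
bar 2: v0=G3 v1=D4 downbeat P5
bar 3: v0=F3 v1=C4 downbeat P5
bar 4: v0=G3 v1=B3 downbeat M3
bar 5: v0=B3 v1=B4 downbeat P8
bar 6: v0=G3 v1=E4 downbeat M6
bar 7: v0=C3 v1=A3 downbeat M6
bar 8: v0=D3 v1=D4 downbeat P8
  -> R1 @ bar 2 tick 0 v(0, 1): F3/C4 P5 -> G3/D4 P5 similar
  -> R1 @ bar 5 tick 0 v(0, 1): G3/G4 P8 -> B3/B4 P8 similar
  -> R4 @ bar 6 tick 2 v(0, 1): G3/A4 M2 untreated
  -> R2 @ bar 8 tick 0 v(0, 1): C3/A3 M6 -> D3/D4 P8 similar

(2, 0, R1, (0, 1))
(5, 0, R1, (0, 1))
(6, 2, R4, (0, 1))
(8, 0, R2, (0, 1))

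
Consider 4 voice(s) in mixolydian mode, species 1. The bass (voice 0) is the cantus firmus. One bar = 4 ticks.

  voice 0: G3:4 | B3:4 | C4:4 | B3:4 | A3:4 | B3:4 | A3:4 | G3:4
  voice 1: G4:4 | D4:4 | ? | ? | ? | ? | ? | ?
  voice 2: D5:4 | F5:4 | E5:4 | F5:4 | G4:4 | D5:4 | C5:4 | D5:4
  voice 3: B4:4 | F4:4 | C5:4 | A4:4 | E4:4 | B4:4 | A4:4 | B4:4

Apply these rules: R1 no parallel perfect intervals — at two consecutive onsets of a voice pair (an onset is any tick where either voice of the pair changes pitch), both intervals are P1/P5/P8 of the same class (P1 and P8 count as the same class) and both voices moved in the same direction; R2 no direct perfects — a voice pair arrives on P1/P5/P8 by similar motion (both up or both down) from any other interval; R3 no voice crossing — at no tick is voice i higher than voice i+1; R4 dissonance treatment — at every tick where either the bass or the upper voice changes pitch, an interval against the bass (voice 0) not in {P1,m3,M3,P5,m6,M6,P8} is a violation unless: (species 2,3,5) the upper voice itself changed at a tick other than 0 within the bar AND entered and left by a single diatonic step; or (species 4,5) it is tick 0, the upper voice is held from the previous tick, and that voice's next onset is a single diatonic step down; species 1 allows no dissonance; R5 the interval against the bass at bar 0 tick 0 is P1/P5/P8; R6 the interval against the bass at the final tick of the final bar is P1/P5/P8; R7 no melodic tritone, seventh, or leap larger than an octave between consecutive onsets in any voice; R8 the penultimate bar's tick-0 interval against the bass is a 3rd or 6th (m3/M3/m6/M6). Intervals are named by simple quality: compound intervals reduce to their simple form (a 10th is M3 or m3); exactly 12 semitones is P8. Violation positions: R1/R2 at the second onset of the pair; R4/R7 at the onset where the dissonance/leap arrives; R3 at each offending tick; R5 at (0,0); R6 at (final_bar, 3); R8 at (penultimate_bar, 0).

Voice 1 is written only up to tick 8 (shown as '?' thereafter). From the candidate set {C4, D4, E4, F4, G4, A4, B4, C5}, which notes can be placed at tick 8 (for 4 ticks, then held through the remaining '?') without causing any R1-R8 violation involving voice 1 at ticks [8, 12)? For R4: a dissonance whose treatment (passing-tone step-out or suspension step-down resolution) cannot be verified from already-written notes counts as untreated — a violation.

C4: legal
D4: violates R4
E4: legal
F4: violates R2,R4
G4: violates R2
A4: legal
B4: violates R4
C5: violates R2,R7

{A4, C4, E4}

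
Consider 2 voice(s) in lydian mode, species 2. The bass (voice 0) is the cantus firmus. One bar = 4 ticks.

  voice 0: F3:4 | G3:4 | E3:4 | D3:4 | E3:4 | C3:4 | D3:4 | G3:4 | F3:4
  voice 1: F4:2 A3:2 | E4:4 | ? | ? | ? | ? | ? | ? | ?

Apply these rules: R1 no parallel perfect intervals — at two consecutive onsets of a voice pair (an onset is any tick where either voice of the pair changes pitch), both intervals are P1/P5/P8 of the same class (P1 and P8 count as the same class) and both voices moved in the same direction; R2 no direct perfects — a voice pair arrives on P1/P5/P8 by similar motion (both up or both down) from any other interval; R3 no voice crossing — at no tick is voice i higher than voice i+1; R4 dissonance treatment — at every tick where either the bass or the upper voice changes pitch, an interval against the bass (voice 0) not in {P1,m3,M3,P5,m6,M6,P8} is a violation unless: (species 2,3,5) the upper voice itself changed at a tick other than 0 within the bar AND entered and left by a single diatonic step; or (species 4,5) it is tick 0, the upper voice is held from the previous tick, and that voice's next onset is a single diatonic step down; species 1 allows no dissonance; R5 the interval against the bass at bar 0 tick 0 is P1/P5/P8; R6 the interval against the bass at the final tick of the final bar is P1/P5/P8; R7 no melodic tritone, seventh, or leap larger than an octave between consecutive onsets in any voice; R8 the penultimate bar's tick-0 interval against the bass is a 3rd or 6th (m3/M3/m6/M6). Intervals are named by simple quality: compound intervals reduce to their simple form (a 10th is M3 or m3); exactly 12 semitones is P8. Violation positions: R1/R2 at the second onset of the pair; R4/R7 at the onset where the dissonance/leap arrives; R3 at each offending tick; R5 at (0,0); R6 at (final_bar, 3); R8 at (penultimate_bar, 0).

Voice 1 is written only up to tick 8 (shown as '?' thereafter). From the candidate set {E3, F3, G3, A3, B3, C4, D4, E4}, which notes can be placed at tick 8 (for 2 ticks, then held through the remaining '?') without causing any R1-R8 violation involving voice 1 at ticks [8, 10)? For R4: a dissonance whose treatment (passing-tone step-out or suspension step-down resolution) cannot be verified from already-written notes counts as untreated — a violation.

{C4, E4, G3}

E3: violates R2
F3: violates R4,R7
G3: legal
A3: violates R4
B3: violates R2
C4: legal
D4: violates R4
E4: legal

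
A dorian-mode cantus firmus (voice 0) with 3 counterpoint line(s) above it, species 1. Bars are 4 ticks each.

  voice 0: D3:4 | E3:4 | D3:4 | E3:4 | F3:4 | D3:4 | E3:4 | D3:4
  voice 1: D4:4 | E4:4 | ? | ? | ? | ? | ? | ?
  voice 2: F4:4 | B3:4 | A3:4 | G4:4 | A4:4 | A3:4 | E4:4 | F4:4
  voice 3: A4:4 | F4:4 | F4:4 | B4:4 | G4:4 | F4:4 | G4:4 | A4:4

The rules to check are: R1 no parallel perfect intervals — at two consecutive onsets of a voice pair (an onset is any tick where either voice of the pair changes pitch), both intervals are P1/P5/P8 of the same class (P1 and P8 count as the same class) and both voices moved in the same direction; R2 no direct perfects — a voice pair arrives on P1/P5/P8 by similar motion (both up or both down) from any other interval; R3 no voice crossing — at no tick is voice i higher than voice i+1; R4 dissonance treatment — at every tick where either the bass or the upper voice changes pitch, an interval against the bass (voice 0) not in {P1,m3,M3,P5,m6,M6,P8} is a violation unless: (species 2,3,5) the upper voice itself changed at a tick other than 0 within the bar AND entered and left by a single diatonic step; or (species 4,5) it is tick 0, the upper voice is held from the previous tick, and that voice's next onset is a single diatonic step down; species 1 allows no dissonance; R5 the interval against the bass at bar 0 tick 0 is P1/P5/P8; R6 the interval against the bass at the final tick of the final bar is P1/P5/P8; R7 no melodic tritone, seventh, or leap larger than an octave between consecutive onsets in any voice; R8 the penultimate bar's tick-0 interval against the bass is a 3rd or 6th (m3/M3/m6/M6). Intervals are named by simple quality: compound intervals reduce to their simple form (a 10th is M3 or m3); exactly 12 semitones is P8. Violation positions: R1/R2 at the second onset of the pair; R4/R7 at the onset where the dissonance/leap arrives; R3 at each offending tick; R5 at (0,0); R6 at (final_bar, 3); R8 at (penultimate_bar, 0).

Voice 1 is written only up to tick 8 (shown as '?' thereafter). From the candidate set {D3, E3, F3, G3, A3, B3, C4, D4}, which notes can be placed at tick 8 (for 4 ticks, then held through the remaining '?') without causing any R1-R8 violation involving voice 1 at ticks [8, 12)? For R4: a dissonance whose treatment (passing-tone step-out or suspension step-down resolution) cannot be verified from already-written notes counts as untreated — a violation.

{}

D3: violates R1,R2,R7
E3: violates R4
F3: violates R7
G3: violates R4
A3: violates R2
B3: violates R3
C4: violates R3,R4
D4: violates R1,R3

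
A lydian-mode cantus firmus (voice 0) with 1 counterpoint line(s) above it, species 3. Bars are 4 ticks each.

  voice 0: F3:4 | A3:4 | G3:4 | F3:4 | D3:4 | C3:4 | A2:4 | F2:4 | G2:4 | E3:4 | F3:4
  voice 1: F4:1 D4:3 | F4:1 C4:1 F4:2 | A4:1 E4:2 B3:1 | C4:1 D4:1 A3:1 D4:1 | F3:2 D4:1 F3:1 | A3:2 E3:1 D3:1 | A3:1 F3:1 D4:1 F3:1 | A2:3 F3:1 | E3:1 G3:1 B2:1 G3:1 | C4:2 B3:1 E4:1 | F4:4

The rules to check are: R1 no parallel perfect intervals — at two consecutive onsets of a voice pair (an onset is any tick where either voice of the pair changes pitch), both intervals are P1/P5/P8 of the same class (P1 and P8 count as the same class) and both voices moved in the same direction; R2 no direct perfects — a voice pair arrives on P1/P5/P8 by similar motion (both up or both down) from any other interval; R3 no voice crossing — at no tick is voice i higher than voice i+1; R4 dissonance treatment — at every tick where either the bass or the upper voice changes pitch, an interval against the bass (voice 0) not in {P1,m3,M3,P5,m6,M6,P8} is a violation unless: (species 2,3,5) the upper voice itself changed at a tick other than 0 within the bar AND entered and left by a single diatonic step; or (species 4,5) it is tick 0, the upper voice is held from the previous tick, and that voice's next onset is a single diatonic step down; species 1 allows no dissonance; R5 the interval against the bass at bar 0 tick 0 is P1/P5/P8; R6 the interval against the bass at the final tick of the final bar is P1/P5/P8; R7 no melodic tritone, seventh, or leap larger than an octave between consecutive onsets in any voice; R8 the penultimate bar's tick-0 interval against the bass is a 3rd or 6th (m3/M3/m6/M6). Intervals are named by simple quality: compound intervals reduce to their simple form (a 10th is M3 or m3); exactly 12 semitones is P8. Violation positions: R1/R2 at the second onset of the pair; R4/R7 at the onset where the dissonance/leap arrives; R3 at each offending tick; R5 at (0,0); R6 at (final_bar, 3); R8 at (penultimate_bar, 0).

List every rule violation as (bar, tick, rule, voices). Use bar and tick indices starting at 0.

(2, 0, R4, (0, 1))
(5, 3, R4, (0, 1))
(6, 2, R4, (0, 1))
(10, 0, R1, (0, 1))

bar 0: v0=F3 v1=F4 downbeat P8
bar 1: v0=A3 v1=F4 downbeat m6
bar 2: v0=G3 v1=A4 downbeat M2
bar 3: v0=F3 v1=C4 downbeat P5
bar 4: v0=D3 v1=F3 downbeat m3
bar 5: v0=C3 v1=A3 downbeat M6
bar 6: v0=A2 v1=A3 downbeat P8
bar 7: v0=F2 v1=A2 downbeat M3
bar 8: v0=G2 v1=E3 downbeat M6
bar 9: v0=E3 v1=C4 downbeat m6
bar 10: v0=F3 v1=F4 downbeat P8
  -> R4 @ bar 2 tick 0 v(0, 1): G3/A4 M2 untreated
  -> R4 @ bar 5 tick 3 v(0, 1): C3/D3 M2 untreated
  -> R4 @ bar 6 tick 2 v(0, 1): A2/D4 P4 untreated
  -> R1 @ bar 10 tick 0 v(0, 1): E3/E4 P8 -> F3/F4 P8 similar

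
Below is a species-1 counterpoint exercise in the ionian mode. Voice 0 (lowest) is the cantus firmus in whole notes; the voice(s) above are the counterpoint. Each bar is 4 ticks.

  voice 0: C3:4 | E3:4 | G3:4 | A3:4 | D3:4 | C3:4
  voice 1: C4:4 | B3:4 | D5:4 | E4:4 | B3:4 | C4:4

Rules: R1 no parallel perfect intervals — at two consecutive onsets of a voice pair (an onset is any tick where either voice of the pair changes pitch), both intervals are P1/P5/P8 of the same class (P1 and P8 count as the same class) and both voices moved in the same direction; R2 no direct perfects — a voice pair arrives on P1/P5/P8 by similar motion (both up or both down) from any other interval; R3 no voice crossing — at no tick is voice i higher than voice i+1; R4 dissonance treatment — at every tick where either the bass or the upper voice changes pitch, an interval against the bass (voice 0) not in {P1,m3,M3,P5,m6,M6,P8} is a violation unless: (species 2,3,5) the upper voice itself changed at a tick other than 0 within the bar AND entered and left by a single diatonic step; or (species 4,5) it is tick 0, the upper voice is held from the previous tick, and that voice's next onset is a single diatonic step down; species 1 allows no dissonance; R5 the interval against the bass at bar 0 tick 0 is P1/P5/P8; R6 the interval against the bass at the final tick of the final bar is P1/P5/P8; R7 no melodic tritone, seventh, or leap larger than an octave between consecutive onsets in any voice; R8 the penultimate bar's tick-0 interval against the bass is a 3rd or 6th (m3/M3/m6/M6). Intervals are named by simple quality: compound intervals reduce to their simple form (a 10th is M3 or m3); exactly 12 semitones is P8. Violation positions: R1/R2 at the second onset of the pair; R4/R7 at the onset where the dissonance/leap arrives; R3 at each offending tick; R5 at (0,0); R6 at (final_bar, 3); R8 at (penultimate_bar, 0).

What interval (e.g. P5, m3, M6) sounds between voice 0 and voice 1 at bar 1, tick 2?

P5

voice 0=E3 voice 1=B3 -> P5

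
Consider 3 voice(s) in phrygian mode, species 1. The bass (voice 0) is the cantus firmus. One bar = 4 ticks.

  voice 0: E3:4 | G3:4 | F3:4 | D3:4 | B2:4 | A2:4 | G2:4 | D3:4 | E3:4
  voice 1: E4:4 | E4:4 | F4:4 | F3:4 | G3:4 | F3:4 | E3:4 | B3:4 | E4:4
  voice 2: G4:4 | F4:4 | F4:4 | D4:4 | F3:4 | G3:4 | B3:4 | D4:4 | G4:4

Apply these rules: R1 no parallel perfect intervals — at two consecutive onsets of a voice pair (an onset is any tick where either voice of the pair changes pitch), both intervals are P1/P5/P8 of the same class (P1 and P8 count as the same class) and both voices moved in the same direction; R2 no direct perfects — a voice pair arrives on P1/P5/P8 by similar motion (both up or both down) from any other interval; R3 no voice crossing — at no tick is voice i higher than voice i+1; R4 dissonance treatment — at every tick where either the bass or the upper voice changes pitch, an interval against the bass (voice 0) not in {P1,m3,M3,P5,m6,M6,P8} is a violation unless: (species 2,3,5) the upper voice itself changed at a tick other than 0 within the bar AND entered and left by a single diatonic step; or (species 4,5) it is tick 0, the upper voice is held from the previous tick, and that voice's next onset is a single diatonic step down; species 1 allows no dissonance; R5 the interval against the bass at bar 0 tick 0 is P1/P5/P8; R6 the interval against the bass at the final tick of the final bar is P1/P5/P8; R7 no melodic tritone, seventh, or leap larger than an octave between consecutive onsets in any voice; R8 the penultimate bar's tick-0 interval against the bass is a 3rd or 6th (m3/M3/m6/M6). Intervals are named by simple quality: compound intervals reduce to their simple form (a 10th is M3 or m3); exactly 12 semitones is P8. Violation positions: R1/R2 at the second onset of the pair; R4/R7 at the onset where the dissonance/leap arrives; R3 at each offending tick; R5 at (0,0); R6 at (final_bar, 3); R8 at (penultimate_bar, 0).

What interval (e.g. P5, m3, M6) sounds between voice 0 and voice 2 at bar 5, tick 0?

voice 0=A2 voice 2=G3 -> m7

m7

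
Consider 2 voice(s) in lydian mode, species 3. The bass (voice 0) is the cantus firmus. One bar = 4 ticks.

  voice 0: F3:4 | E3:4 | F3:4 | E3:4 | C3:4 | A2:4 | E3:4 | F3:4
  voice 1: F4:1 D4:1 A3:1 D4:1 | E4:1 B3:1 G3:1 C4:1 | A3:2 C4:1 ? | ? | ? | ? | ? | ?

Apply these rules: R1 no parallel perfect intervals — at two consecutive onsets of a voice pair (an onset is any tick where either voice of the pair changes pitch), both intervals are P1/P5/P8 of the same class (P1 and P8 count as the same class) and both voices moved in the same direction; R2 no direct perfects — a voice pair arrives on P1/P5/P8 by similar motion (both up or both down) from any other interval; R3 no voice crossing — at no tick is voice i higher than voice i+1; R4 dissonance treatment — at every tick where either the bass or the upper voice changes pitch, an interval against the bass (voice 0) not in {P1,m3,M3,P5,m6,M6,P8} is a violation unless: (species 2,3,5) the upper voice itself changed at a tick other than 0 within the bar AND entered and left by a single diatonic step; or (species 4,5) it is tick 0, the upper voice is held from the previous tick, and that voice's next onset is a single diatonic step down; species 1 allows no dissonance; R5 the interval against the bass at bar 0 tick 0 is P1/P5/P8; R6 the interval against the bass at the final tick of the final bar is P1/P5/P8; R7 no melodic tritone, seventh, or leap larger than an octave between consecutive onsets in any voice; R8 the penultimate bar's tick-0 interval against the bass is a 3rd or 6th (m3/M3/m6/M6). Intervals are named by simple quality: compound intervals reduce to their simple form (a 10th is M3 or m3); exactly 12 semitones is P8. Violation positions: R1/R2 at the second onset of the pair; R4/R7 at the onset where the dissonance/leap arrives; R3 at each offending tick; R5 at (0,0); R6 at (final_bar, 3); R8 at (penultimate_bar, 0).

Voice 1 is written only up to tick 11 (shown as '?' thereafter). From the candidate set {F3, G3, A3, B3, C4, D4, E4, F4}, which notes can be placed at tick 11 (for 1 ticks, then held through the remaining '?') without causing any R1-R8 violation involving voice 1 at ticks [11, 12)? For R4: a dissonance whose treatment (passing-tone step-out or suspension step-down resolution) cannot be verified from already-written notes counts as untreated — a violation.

{A3, C4, D4, F3, F4}

F3: legal
G3: violates R4
A3: legal
B3: violates R4
C4: legal
D4: legal
E4: violates R4
F4: legal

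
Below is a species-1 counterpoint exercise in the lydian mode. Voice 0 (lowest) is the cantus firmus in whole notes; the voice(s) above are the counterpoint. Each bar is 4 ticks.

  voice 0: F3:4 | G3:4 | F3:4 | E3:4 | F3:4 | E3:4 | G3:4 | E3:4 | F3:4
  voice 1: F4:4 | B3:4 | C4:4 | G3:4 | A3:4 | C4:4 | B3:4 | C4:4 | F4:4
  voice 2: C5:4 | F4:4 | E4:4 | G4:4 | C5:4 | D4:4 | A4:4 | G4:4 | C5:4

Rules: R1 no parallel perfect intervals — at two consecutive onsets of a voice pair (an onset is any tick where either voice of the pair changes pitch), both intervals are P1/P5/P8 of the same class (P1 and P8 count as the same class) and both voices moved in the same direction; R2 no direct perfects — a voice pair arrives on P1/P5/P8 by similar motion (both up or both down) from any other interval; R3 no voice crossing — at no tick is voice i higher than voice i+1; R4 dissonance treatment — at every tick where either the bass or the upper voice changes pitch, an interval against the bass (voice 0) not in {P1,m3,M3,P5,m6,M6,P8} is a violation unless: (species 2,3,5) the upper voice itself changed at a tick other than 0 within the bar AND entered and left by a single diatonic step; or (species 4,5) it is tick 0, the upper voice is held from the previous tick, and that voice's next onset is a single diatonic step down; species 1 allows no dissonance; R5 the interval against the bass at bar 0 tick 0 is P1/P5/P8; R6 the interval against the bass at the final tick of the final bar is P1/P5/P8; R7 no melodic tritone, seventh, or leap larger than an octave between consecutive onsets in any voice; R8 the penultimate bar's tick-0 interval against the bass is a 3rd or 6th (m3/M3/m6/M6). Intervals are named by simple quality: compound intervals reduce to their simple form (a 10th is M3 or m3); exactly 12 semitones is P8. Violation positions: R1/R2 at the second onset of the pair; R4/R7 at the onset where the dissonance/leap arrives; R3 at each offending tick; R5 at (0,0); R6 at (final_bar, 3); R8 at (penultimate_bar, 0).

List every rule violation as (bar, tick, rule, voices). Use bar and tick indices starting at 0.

(1, 0, R4, (0, 2))
(1, 0, R7, (1,))
(2, 0, R4, (0, 2))
(4, 0, R2, (0, 2))
(5, 0, R4, (0, 2))
(5, 0, R7, (2,))
(6, 0, R4, (0, 2))
(8, 0, R1, (1, 2))
(8, 0, R2, (0, 1))
(8, 0, R2, (0, 2))

bar 0: v0=F3 v1=F4 v2=C5 downbeat P5
bar 1: v0=G3 v1=B3 v2=F4 downbeat m7
bar 2: v0=F3 v1=C4 v2=E4 downbeat M7
bar 3: v0=E3 v1=G3 v2=G4 downbeat m3
bar 4: v0=F3 v1=A3 v2=C5 downbeat P5
bar 5: v0=E3 v1=C4 v2=D4 downbeat m7
bar 6: v0=G3 v1=B3 v2=A4 downbeat M2
bar 7: v0=E3 v1=C4 v2=G4 downbeat m3
bar 8: v0=F3 v1=F4 v2=C5 downbeat P5
  -> R4 @ bar 1 tick 0 v(0, 2): G3/F4 m7 untreated
  -> R7 @ bar 1 tick 0 v(1,): F4->B3 leap 6st
  -> R4 @ bar 2 tick 0 v(0, 2): F3/E4 M7 untreated
  -> R2 @ bar 4 tick 0 v(0, 2): E3/G4 m3 -> F3/C5 P5 similar
  -> R4 @ bar 5 tick 0 v(0, 2): E3/D4 m7 untreated
  -> R7 @ bar 5 tick 0 v(2,): C5->D4 leap 10st
  -> R4 @ bar 6 tick 0 v(0, 2): G3/A4 M2 untreated
  -> R1 @ bar 8 tick 0 v(1, 2): C4/G4 P5 -> F4/C5 P5 similar
  -> R2 @ bar 8 tick 0 v(0, 1): E3/C4 m6 -> F3/F4 P8 similar
  -> R2 @ bar 8 tick 0 v(0, 2): E3/G4 m3 -> F3/C5 P5 similar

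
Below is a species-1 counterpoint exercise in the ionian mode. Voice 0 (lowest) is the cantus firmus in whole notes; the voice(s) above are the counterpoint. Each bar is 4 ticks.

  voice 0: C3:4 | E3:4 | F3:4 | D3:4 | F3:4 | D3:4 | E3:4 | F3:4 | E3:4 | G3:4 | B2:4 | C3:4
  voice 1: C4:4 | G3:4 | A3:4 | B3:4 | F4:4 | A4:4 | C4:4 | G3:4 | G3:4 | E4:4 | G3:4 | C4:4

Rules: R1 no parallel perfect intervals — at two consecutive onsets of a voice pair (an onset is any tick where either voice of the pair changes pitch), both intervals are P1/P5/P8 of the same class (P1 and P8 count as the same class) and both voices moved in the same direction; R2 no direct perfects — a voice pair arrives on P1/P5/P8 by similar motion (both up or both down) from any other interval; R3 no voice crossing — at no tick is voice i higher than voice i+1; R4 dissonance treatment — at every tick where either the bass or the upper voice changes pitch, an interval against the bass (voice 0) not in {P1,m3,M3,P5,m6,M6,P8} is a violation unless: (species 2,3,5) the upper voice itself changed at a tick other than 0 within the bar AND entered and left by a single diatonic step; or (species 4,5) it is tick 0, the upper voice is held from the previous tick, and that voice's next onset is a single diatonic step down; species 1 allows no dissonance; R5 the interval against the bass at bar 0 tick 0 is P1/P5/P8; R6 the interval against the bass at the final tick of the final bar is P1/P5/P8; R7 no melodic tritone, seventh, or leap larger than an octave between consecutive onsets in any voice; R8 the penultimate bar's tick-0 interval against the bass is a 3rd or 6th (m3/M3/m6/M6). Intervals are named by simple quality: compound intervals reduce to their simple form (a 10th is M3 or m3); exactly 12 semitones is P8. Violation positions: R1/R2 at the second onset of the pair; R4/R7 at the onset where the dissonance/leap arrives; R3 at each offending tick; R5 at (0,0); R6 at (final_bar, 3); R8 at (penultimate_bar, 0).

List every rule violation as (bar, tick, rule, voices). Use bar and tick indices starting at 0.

(4, 0, R2, (0, 1))
(4, 0, R7, (1,))
(7, 0, R4, (0, 1))
(11, 0, R2, (0, 1))

bar 0: v0=C3 v1=C4 downbeat P8
bar 1: v0=E3 v1=G3 downbeat m3
bar 2: v0=F3 v1=A3 downbeat M3
bar 3: v0=D3 v1=B3 downbeat M6
bar 4: v0=F3 v1=F4 downbeat P8
bar 5: v0=D3 v1=A4 downbeat P5
bar 6: v0=E3 v1=C4 downbeat m6
bar 7: v0=F3 v1=G3 downbeat M2
bar 8: v0=E3 v1=G3 downbeat m3
bar 9: v0=G3 v1=E4 downbeat M6
bar 10: v0=B2 v1=G3 downbeat m6
bar 11: v0=C3 v1=C4 downbeat P8
  -> R2 @ bar 4 tick 0 v(0, 1): D3/B3 M6 -> F3/F4 P8 similar
  -> R7 @ bar 4 tick 0 v(1,): B3->F4 leap 6st
  -> R4 @ bar 7 tick 0 v(0, 1): F3/G3 M2 untreated
  -> R2 @ bar 11 tick 0 v(0, 1): B2/G3 m6 -> C3/C4 P8 similar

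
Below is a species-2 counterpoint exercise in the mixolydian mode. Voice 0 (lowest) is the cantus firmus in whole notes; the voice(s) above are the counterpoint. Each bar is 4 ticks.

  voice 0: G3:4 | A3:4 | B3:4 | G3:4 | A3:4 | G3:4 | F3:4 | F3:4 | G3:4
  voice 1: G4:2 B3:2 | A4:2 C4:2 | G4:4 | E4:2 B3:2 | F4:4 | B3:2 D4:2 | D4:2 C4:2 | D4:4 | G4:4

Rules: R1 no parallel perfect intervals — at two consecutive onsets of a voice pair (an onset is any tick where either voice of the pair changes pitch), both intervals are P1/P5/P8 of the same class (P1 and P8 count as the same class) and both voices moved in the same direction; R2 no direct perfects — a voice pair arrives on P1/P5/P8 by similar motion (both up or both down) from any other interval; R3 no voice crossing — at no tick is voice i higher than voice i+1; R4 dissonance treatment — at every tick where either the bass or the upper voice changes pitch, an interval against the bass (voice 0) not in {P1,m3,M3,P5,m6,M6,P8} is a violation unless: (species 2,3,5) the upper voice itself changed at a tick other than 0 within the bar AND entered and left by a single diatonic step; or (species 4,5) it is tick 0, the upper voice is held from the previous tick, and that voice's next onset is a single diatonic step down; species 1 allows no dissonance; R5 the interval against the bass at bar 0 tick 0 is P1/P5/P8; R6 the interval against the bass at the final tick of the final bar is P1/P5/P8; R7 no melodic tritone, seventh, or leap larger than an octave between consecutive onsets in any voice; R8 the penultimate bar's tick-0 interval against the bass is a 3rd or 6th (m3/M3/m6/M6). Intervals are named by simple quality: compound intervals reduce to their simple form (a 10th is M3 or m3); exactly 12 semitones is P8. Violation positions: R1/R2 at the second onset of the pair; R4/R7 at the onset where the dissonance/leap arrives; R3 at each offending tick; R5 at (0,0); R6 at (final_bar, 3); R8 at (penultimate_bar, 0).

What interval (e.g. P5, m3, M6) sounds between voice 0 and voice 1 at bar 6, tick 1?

M6

voice 0=F3 voice 1=D4 -> M6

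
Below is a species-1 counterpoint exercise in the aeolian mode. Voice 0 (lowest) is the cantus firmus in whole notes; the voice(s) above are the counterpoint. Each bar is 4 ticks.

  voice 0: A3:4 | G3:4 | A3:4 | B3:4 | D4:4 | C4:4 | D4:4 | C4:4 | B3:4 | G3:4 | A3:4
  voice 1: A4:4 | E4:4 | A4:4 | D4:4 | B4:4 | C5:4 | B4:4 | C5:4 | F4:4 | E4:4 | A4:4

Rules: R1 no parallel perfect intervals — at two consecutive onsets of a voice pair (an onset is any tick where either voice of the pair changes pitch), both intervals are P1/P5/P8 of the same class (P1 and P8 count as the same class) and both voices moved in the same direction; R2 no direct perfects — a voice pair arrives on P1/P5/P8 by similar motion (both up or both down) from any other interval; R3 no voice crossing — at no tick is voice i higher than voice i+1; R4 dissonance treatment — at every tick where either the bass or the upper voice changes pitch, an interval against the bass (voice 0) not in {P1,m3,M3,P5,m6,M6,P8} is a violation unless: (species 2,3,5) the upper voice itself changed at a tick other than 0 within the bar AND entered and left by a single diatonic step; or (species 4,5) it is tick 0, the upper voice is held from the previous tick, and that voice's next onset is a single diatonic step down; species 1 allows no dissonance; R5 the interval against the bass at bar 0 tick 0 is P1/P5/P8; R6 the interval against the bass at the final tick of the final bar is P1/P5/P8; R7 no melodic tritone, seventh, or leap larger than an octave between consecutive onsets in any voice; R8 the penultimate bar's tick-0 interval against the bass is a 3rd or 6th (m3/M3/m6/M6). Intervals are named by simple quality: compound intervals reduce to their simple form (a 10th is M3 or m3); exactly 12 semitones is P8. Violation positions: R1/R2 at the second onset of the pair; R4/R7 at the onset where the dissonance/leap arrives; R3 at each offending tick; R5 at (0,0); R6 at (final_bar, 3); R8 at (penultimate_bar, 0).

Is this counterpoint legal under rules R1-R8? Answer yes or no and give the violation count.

No (3 violations)

bar 0: v0=A3 v1=A4 (P8)
bar 1: v0=G3 v1=E4 (M6)
bar 2: v0=A3 v1=A4 (P8)
bar 3: v0=B3 v1=D4 (m3)
bar 4: v0=D4 v1=B4 (M6)
bar 5: v0=C4 v1=C5 (P8)
bar 6: v0=D4 v1=B4 (M6)
bar 7: v0=C4 v1=C5 (P8)
bar 8: v0=B3 v1=F4 (TT)
bar 9: v0=G3 v1=E4 (M6)
bar 10: v0=A3 v1=A4 (P8)
  R2 @ bar2.0: G3/E4 M6 -> A3/A4 P8 similar
  R4 @ bar8.0: B3/F4 TT untreated
  R2 @ bar10.0: G3/E4 M6 -> A3/A4 P8 similar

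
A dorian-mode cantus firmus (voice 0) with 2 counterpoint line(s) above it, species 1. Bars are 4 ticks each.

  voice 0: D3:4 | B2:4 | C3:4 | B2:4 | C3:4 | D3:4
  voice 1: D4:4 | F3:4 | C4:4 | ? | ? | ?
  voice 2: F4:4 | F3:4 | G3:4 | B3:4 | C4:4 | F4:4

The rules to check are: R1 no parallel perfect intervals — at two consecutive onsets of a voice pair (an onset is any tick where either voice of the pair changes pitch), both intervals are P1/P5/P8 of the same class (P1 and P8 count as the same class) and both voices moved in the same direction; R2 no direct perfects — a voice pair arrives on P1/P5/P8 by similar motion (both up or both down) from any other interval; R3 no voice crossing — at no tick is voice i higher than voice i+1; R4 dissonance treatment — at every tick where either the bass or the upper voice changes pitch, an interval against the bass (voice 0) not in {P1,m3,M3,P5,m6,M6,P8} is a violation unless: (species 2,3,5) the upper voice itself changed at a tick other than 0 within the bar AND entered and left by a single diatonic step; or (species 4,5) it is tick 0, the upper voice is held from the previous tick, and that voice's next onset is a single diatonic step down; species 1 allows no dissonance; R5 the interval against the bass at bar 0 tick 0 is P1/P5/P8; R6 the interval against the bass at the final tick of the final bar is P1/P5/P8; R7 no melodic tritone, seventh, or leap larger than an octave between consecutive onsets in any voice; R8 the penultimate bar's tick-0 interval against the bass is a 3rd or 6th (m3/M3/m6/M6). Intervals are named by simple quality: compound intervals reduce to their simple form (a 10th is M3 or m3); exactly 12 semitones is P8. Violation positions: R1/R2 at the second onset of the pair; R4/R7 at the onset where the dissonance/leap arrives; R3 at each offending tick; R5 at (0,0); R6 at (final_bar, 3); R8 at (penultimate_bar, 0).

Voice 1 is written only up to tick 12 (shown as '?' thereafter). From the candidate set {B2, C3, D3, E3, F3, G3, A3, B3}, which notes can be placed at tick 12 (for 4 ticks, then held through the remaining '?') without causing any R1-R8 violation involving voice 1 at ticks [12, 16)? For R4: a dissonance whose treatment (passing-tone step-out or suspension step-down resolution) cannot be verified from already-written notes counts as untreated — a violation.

{G3}

B2: violates R1,R7
C3: violates R4
D3: violates R7
E3: violates R4
F3: violates R4
G3: legal
A3: violates R4
B3: violates R1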